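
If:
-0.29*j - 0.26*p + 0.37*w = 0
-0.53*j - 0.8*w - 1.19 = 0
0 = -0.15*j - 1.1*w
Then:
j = -2.83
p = 3.70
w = 0.39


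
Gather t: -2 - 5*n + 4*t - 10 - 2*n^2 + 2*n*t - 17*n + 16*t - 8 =-2*n^2 - 22*n + t*(2*n + 20) - 20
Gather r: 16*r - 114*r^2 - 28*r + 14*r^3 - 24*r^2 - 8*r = 14*r^3 - 138*r^2 - 20*r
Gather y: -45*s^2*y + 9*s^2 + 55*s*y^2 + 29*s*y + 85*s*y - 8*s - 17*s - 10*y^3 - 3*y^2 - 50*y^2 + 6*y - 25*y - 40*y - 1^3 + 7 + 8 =9*s^2 - 25*s - 10*y^3 + y^2*(55*s - 53) + y*(-45*s^2 + 114*s - 59) + 14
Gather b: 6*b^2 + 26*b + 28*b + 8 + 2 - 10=6*b^2 + 54*b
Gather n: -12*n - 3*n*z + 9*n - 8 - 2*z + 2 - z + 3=n*(-3*z - 3) - 3*z - 3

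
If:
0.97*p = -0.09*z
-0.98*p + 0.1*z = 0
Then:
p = 0.00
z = 0.00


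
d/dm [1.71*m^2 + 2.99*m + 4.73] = 3.42*m + 2.99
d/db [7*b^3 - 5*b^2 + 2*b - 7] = 21*b^2 - 10*b + 2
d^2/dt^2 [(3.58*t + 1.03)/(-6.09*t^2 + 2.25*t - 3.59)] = (-(3.58*t + 1.03)*(12.18*t - 2.25)*(24.36*t - 4.5) + (130.8132*t - 3.5646)*(6.09*t^2 - 2.25*t + 3.59))/(6.09*t^2 - 2.25*t + 3.59)^3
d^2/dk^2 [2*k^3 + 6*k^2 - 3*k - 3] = 12*k + 12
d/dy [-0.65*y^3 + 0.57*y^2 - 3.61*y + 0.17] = -1.95*y^2 + 1.14*y - 3.61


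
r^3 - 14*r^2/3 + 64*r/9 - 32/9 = (r - 2)*(r - 4/3)^2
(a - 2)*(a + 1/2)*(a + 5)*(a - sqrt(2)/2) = a^4 - sqrt(2)*a^3/2 + 7*a^3/2 - 17*a^2/2 - 7*sqrt(2)*a^2/4 - 5*a + 17*sqrt(2)*a/4 + 5*sqrt(2)/2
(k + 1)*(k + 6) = k^2 + 7*k + 6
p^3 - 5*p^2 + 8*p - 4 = (p - 2)^2*(p - 1)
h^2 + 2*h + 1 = (h + 1)^2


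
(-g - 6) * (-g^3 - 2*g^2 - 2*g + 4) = g^4 + 8*g^3 + 14*g^2 + 8*g - 24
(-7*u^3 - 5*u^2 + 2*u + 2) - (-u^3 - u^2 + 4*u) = -6*u^3 - 4*u^2 - 2*u + 2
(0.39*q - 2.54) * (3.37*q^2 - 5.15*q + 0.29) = 1.3143*q^3 - 10.5683*q^2 + 13.1941*q - 0.7366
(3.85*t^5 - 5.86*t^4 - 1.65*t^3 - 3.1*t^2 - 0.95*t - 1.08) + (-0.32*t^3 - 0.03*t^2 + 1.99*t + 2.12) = 3.85*t^5 - 5.86*t^4 - 1.97*t^3 - 3.13*t^2 + 1.04*t + 1.04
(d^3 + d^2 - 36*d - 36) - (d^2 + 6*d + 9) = d^3 - 42*d - 45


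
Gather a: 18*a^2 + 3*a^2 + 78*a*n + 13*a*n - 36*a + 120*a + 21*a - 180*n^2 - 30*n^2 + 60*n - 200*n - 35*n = 21*a^2 + a*(91*n + 105) - 210*n^2 - 175*n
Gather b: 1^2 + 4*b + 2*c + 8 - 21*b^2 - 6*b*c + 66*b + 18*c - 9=-21*b^2 + b*(70 - 6*c) + 20*c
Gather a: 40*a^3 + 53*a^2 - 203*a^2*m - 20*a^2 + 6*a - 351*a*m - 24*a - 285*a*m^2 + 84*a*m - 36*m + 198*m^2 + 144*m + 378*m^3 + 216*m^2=40*a^3 + a^2*(33 - 203*m) + a*(-285*m^2 - 267*m - 18) + 378*m^3 + 414*m^2 + 108*m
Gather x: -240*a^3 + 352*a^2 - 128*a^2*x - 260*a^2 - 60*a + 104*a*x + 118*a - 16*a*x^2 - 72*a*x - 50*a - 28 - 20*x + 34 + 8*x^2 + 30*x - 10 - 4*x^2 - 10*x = -240*a^3 + 92*a^2 + 8*a + x^2*(4 - 16*a) + x*(-128*a^2 + 32*a) - 4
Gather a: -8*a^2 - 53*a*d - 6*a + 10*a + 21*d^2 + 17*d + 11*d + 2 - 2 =-8*a^2 + a*(4 - 53*d) + 21*d^2 + 28*d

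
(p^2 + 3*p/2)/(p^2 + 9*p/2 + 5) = p*(2*p + 3)/(2*p^2 + 9*p + 10)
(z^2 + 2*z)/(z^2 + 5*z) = (z + 2)/(z + 5)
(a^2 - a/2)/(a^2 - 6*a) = (a - 1/2)/(a - 6)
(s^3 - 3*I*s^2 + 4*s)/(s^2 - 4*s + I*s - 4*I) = s*(s - 4*I)/(s - 4)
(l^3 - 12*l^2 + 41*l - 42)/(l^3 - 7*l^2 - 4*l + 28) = (l - 3)/(l + 2)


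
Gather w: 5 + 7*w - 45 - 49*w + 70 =30 - 42*w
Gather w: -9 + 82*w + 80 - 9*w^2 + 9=-9*w^2 + 82*w + 80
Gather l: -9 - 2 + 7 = -4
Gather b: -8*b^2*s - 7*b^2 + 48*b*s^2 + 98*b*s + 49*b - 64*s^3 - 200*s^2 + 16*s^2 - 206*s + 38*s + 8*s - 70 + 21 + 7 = b^2*(-8*s - 7) + b*(48*s^2 + 98*s + 49) - 64*s^3 - 184*s^2 - 160*s - 42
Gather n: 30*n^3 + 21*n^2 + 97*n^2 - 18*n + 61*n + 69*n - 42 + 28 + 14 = 30*n^3 + 118*n^2 + 112*n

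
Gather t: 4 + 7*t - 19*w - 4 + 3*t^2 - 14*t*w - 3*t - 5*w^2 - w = 3*t^2 + t*(4 - 14*w) - 5*w^2 - 20*w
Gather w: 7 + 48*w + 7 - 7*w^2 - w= -7*w^2 + 47*w + 14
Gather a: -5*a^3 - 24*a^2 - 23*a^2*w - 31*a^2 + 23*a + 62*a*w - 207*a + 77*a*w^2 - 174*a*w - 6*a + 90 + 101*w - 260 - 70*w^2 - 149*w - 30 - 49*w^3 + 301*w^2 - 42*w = -5*a^3 + a^2*(-23*w - 55) + a*(77*w^2 - 112*w - 190) - 49*w^3 + 231*w^2 - 90*w - 200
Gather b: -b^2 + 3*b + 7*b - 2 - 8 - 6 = -b^2 + 10*b - 16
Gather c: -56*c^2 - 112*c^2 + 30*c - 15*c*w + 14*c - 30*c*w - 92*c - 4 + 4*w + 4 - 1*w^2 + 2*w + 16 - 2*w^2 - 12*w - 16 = -168*c^2 + c*(-45*w - 48) - 3*w^2 - 6*w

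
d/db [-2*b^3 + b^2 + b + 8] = -6*b^2 + 2*b + 1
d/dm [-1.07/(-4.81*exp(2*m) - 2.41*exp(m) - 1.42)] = (-10.2934*exp(m) - 2.5787)*exp(m)/(4.81*exp(2*m) + 2.41*exp(m) + 1.42)^2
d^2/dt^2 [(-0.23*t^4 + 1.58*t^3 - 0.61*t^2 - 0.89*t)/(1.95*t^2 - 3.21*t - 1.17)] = (-1.74915*t^6 + 8.63811000000003*t^5 - 11.071188*t^4 + 11.54448*t^3 + 23.475582*t^2 + 0.793961999999997*t + 5.015088)/(7.414875*t^6 - 36.618075*t^5 + 46.93221*t^4 + 10.865529*t^3 - 28.159326*t^2 - 13.182507*t - 1.601613)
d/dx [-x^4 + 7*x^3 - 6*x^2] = x*(-4*x^2 + 21*x - 12)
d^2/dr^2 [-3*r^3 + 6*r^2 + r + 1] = 12 - 18*r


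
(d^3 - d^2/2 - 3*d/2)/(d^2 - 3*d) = (2*d^2 - d - 3)/(2*(d - 3))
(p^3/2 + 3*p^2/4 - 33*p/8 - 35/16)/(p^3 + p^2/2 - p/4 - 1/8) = (4*p^2 + 4*p - 35)/(2*(4*p^2 - 1))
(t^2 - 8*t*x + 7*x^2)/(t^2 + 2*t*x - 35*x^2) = (t^2 - 8*t*x + 7*x^2)/(t^2 + 2*t*x - 35*x^2)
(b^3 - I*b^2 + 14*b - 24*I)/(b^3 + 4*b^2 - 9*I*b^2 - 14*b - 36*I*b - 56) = (b^2 + I*b + 12)/(b^2 + b*(4 - 7*I) - 28*I)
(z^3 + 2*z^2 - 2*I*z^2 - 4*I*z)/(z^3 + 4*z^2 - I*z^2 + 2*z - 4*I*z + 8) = z*(z + 2)/(z^2 + z*(4 + I) + 4*I)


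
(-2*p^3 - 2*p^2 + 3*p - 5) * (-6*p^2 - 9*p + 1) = 12*p^5 + 30*p^4 - 2*p^3 + p^2 + 48*p - 5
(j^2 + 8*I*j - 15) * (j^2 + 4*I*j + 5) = j^4 + 12*I*j^3 - 42*j^2 - 20*I*j - 75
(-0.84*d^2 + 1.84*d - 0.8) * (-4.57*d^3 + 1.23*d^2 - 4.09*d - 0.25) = 3.8388*d^5 - 9.442*d^4 + 9.3548*d^3 - 8.2996*d^2 + 2.812*d + 0.2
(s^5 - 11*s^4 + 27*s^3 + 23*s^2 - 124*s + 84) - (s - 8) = s^5 - 11*s^4 + 27*s^3 + 23*s^2 - 125*s + 92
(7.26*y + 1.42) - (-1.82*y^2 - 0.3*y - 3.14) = 1.82*y^2 + 7.56*y + 4.56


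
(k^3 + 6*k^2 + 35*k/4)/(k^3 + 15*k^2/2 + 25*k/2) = (k + 7/2)/(k + 5)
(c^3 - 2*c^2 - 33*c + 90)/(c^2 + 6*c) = c - 8 + 15/c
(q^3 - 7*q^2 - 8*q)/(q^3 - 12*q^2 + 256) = q*(q + 1)/(q^2 - 4*q - 32)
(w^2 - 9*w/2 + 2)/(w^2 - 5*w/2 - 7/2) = (-2*w^2 + 9*w - 4)/(-2*w^2 + 5*w + 7)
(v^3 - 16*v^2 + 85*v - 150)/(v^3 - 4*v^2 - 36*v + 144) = (v^2 - 10*v + 25)/(v^2 + 2*v - 24)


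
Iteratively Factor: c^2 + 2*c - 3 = (c + 3)*(c - 1)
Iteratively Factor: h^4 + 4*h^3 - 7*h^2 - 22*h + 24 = (h + 3)*(h^3 + h^2 - 10*h + 8) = (h + 3)*(h + 4)*(h^2 - 3*h + 2) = (h - 2)*(h + 3)*(h + 4)*(h - 1)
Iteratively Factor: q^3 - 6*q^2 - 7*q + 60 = (q + 3)*(q^2 - 9*q + 20) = (q - 5)*(q + 3)*(q - 4)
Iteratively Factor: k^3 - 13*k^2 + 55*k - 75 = (k - 5)*(k^2 - 8*k + 15) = (k - 5)*(k - 3)*(k - 5)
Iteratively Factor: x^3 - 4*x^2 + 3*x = (x - 1)*(x^2 - 3*x) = (x - 3)*(x - 1)*(x)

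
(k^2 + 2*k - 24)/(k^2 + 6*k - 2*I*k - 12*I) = (k - 4)/(k - 2*I)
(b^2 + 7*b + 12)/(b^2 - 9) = (b + 4)/(b - 3)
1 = 1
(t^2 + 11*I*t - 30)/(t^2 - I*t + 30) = (t + 6*I)/(t - 6*I)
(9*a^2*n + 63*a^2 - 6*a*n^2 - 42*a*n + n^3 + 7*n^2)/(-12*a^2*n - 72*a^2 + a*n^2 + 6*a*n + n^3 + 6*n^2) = (-3*a*n - 21*a + n^2 + 7*n)/(4*a*n + 24*a + n^2 + 6*n)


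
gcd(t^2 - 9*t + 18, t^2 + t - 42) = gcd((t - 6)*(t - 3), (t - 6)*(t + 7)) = t - 6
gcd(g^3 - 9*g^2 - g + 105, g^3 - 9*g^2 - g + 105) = g^3 - 9*g^2 - g + 105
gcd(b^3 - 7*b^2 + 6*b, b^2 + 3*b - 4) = b - 1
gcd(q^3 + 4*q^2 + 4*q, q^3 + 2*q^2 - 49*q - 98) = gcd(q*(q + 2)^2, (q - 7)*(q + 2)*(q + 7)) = q + 2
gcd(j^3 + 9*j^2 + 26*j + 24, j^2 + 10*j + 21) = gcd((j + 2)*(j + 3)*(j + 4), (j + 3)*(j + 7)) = j + 3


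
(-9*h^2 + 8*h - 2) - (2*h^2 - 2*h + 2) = -11*h^2 + 10*h - 4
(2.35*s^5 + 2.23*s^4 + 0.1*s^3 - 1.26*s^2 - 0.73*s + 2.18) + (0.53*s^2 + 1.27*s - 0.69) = 2.35*s^5 + 2.23*s^4 + 0.1*s^3 - 0.73*s^2 + 0.54*s + 1.49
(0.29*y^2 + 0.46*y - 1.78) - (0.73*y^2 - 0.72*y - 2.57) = -0.44*y^2 + 1.18*y + 0.79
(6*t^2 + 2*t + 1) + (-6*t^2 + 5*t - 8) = 7*t - 7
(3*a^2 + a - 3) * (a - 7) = 3*a^3 - 20*a^2 - 10*a + 21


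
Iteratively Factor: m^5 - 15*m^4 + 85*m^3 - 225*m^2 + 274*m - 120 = (m - 3)*(m^4 - 12*m^3 + 49*m^2 - 78*m + 40) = (m - 5)*(m - 3)*(m^3 - 7*m^2 + 14*m - 8) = (m - 5)*(m - 3)*(m - 2)*(m^2 - 5*m + 4) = (m - 5)*(m - 4)*(m - 3)*(m - 2)*(m - 1)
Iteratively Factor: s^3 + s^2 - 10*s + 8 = (s - 2)*(s^2 + 3*s - 4) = (s - 2)*(s - 1)*(s + 4)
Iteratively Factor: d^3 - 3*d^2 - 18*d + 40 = (d - 2)*(d^2 - d - 20) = (d - 5)*(d - 2)*(d + 4)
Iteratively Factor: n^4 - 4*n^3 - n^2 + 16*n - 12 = (n - 1)*(n^3 - 3*n^2 - 4*n + 12) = (n - 1)*(n + 2)*(n^2 - 5*n + 6) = (n - 2)*(n - 1)*(n + 2)*(n - 3)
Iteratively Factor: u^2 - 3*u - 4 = (u + 1)*(u - 4)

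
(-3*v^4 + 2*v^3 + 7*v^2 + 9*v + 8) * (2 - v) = 3*v^5 - 8*v^4 - 3*v^3 + 5*v^2 + 10*v + 16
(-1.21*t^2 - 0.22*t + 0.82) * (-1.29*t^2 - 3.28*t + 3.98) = 1.5609*t^4 + 4.2526*t^3 - 5.152*t^2 - 3.5652*t + 3.2636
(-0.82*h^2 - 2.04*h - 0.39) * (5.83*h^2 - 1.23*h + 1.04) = -4.7806*h^4 - 10.8846*h^3 - 0.6173*h^2 - 1.6419*h - 0.4056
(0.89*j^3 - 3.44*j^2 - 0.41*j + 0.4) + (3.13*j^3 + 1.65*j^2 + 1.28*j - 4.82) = 4.02*j^3 - 1.79*j^2 + 0.87*j - 4.42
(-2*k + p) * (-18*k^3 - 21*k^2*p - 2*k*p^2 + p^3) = 36*k^4 + 24*k^3*p - 17*k^2*p^2 - 4*k*p^3 + p^4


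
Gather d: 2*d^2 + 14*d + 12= 2*d^2 + 14*d + 12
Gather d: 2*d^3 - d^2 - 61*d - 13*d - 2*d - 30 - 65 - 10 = 2*d^3 - d^2 - 76*d - 105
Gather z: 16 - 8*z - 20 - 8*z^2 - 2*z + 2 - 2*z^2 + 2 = -10*z^2 - 10*z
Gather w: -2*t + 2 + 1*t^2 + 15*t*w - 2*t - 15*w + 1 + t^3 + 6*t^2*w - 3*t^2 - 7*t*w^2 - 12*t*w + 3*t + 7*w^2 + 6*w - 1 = t^3 - 2*t^2 - t + w^2*(7 - 7*t) + w*(6*t^2 + 3*t - 9) + 2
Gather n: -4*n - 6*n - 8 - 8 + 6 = -10*n - 10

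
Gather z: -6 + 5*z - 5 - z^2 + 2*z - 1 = -z^2 + 7*z - 12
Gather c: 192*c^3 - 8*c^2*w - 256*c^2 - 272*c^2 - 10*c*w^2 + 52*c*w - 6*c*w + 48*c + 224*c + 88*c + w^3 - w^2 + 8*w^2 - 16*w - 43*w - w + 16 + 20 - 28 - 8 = 192*c^3 + c^2*(-8*w - 528) + c*(-10*w^2 + 46*w + 360) + w^3 + 7*w^2 - 60*w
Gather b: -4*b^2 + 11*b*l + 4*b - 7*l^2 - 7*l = -4*b^2 + b*(11*l + 4) - 7*l^2 - 7*l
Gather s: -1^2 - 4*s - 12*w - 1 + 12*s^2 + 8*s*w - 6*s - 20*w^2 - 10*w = 12*s^2 + s*(8*w - 10) - 20*w^2 - 22*w - 2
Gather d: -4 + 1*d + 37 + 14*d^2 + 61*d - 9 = 14*d^2 + 62*d + 24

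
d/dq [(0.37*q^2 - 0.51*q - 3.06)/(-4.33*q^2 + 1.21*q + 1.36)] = (-1.7606*q^2 - 25.4932*q + 3.009)/(18.7489*q^4 - 10.4786*q^3 - 10.3135*q^2 + 3.2912*q + 1.8496)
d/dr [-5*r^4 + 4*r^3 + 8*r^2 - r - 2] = -20*r^3 + 12*r^2 + 16*r - 1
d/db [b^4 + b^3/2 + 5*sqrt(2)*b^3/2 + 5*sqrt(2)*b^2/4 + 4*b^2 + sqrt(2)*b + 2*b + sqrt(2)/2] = 4*b^3 + 3*b^2/2 + 15*sqrt(2)*b^2/2 + 5*sqrt(2)*b/2 + 8*b + sqrt(2) + 2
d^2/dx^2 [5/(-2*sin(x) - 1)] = 10*(2*sin(x)^2 - sin(x) - 4)/(2*sin(x) + 1)^3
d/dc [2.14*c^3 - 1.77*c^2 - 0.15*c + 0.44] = 6.42*c^2 - 3.54*c - 0.15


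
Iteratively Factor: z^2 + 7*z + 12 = (z + 3)*(z + 4)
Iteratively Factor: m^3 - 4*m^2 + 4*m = (m - 2)*(m^2 - 2*m) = m*(m - 2)*(m - 2)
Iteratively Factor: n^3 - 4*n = (n)*(n^2 - 4) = n*(n + 2)*(n - 2)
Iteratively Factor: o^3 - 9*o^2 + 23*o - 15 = (o - 3)*(o^2 - 6*o + 5) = (o - 5)*(o - 3)*(o - 1)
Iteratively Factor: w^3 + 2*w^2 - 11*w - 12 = (w + 4)*(w^2 - 2*w - 3) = (w - 3)*(w + 4)*(w + 1)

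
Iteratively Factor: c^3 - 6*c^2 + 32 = (c - 4)*(c^2 - 2*c - 8) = (c - 4)^2*(c + 2)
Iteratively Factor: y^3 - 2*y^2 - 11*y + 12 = (y + 3)*(y^2 - 5*y + 4) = (y - 1)*(y + 3)*(y - 4)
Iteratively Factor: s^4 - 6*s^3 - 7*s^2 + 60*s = (s + 3)*(s^3 - 9*s^2 + 20*s) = (s - 5)*(s + 3)*(s^2 - 4*s) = (s - 5)*(s - 4)*(s + 3)*(s)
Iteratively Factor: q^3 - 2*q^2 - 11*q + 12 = (q + 3)*(q^2 - 5*q + 4) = (q - 4)*(q + 3)*(q - 1)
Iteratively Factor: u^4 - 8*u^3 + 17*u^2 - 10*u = (u - 1)*(u^3 - 7*u^2 + 10*u) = (u - 5)*(u - 1)*(u^2 - 2*u) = (u - 5)*(u - 2)*(u - 1)*(u)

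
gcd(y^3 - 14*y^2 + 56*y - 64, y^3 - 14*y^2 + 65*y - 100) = y - 4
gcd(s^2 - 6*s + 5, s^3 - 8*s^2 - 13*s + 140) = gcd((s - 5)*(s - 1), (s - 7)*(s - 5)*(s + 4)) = s - 5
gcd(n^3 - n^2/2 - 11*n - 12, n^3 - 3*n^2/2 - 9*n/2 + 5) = n + 2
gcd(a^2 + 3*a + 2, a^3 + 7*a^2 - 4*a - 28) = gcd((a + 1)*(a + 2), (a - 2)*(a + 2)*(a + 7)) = a + 2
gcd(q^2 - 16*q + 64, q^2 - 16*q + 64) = q^2 - 16*q + 64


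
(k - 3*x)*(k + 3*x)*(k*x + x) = k^3*x + k^2*x - 9*k*x^3 - 9*x^3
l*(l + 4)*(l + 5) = l^3 + 9*l^2 + 20*l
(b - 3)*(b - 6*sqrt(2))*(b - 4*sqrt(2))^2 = b^4 - 14*sqrt(2)*b^3 - 3*b^3 + 42*sqrt(2)*b^2 + 128*b^2 - 384*b - 192*sqrt(2)*b + 576*sqrt(2)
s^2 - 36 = (s - 6)*(s + 6)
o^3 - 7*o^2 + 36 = (o - 6)*(o - 3)*(o + 2)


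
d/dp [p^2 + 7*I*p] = 2*p + 7*I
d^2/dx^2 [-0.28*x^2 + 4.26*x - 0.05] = -0.560000000000000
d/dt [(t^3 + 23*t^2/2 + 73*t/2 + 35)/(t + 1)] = (4*t^3 + 29*t^2 + 46*t + 3)/(2*(t^2 + 2*t + 1))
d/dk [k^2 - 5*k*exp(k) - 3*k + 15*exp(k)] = -5*k*exp(k) + 2*k + 10*exp(k) - 3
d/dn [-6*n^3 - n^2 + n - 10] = -18*n^2 - 2*n + 1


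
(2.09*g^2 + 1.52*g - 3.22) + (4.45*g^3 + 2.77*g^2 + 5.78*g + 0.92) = 4.45*g^3 + 4.86*g^2 + 7.3*g - 2.3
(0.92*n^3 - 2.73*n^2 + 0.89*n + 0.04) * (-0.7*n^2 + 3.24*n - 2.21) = -0.644*n^5 + 4.8918*n^4 - 11.5014*n^3 + 8.8889*n^2 - 1.8373*n - 0.0884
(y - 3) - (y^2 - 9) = -y^2 + y + 6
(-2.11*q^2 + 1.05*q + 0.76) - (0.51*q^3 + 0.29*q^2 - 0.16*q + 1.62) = -0.51*q^3 - 2.4*q^2 + 1.21*q - 0.86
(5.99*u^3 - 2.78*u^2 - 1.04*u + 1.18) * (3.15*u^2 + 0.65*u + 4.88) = 18.8685*u^5 - 4.8635*u^4 + 24.1482*u^3 - 10.5254*u^2 - 4.3082*u + 5.7584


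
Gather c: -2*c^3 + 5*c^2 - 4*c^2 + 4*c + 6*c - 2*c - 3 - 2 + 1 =-2*c^3 + c^2 + 8*c - 4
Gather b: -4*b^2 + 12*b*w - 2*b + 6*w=-4*b^2 + b*(12*w - 2) + 6*w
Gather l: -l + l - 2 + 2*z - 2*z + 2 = 0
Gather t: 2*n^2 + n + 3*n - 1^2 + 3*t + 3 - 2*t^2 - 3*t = 2*n^2 + 4*n - 2*t^2 + 2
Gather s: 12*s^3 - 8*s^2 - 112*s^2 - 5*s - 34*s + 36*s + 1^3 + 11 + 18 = 12*s^3 - 120*s^2 - 3*s + 30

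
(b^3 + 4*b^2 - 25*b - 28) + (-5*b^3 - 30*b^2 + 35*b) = -4*b^3 - 26*b^2 + 10*b - 28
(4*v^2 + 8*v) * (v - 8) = 4*v^3 - 24*v^2 - 64*v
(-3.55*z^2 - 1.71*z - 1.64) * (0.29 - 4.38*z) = 15.549*z^3 + 6.4603*z^2 + 6.6873*z - 0.4756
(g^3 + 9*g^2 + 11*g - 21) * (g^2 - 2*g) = g^5 + 7*g^4 - 7*g^3 - 43*g^2 + 42*g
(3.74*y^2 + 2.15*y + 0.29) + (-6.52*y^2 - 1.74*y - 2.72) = -2.78*y^2 + 0.41*y - 2.43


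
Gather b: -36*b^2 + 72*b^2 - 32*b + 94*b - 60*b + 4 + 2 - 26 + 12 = 36*b^2 + 2*b - 8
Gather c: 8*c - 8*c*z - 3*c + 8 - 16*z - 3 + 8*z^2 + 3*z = c*(5 - 8*z) + 8*z^2 - 13*z + 5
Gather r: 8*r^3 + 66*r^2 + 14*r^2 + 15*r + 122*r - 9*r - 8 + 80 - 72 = 8*r^3 + 80*r^2 + 128*r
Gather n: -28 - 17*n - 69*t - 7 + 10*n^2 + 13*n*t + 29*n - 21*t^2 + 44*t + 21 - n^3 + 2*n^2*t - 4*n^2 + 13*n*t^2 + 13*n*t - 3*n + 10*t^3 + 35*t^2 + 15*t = -n^3 + n^2*(2*t + 6) + n*(13*t^2 + 26*t + 9) + 10*t^3 + 14*t^2 - 10*t - 14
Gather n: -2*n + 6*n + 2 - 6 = 4*n - 4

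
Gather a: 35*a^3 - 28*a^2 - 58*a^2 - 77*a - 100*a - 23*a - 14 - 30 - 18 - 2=35*a^3 - 86*a^2 - 200*a - 64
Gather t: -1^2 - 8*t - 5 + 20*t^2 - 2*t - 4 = 20*t^2 - 10*t - 10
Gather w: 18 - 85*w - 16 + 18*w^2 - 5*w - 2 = 18*w^2 - 90*w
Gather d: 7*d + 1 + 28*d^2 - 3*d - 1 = 28*d^2 + 4*d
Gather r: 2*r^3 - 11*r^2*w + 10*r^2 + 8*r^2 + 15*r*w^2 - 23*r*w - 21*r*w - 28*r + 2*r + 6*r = 2*r^3 + r^2*(18 - 11*w) + r*(15*w^2 - 44*w - 20)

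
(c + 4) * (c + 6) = c^2 + 10*c + 24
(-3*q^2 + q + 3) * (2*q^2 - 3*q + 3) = -6*q^4 + 11*q^3 - 6*q^2 - 6*q + 9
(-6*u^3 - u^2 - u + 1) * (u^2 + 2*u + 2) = -6*u^5 - 13*u^4 - 15*u^3 - 3*u^2 + 2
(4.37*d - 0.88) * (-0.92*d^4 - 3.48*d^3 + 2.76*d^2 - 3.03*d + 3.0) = -4.0204*d^5 - 14.398*d^4 + 15.1236*d^3 - 15.6699*d^2 + 15.7764*d - 2.64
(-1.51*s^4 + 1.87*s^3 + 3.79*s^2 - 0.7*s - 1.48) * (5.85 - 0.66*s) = 0.9966*s^5 - 10.0677*s^4 + 8.4381*s^3 + 22.6335*s^2 - 3.1182*s - 8.658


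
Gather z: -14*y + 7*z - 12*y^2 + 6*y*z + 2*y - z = -12*y^2 - 12*y + z*(6*y + 6)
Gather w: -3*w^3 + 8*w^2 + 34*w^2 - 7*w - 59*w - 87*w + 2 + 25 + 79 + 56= -3*w^3 + 42*w^2 - 153*w + 162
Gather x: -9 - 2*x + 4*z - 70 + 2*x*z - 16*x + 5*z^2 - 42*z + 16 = x*(2*z - 18) + 5*z^2 - 38*z - 63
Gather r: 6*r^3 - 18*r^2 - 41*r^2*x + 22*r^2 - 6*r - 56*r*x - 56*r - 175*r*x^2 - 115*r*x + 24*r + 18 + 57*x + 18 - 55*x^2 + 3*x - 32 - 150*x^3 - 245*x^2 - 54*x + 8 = 6*r^3 + r^2*(4 - 41*x) + r*(-175*x^2 - 171*x - 38) - 150*x^3 - 300*x^2 + 6*x + 12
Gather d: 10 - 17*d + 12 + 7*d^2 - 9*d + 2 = 7*d^2 - 26*d + 24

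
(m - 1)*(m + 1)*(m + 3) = m^3 + 3*m^2 - m - 3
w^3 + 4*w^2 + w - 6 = (w - 1)*(w + 2)*(w + 3)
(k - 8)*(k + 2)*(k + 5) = k^3 - k^2 - 46*k - 80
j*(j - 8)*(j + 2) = j^3 - 6*j^2 - 16*j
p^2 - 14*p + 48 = (p - 8)*(p - 6)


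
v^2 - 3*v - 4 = (v - 4)*(v + 1)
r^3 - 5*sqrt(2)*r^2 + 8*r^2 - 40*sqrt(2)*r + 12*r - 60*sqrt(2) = (r + 2)*(r + 6)*(r - 5*sqrt(2))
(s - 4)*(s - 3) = s^2 - 7*s + 12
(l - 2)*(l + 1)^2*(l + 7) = l^4 + 7*l^3 - 3*l^2 - 23*l - 14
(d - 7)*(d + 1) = d^2 - 6*d - 7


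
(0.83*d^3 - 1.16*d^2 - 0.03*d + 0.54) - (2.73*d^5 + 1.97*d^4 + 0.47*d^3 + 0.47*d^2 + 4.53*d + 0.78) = -2.73*d^5 - 1.97*d^4 + 0.36*d^3 - 1.63*d^2 - 4.56*d - 0.24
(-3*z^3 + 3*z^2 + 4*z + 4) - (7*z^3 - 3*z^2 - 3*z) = -10*z^3 + 6*z^2 + 7*z + 4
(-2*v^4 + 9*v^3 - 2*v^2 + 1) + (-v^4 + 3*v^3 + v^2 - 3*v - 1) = -3*v^4 + 12*v^3 - v^2 - 3*v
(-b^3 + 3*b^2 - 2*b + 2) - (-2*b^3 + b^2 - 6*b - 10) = b^3 + 2*b^2 + 4*b + 12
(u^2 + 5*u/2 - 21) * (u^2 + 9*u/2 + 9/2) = u^4 + 7*u^3 - 21*u^2/4 - 333*u/4 - 189/2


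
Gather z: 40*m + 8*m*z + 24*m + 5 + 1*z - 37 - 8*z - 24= 64*m + z*(8*m - 7) - 56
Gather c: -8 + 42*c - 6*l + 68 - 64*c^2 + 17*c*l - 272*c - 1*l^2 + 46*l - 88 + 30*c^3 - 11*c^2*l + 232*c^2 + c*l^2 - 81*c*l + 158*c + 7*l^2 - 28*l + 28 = 30*c^3 + c^2*(168 - 11*l) + c*(l^2 - 64*l - 72) + 6*l^2 + 12*l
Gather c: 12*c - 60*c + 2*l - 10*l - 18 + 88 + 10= -48*c - 8*l + 80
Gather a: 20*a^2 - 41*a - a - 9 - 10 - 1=20*a^2 - 42*a - 20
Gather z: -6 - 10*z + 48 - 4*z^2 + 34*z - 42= -4*z^2 + 24*z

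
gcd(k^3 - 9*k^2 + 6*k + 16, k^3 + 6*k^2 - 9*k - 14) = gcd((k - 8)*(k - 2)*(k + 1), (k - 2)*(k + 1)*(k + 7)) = k^2 - k - 2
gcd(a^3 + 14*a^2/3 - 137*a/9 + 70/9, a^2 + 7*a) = a + 7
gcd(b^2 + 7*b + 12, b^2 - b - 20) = b + 4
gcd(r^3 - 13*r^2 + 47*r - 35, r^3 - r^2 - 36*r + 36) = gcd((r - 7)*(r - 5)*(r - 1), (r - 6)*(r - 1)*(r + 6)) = r - 1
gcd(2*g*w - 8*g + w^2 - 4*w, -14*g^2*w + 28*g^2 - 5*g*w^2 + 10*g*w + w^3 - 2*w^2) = 2*g + w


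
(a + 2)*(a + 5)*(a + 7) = a^3 + 14*a^2 + 59*a + 70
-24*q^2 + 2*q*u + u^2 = (-4*q + u)*(6*q + u)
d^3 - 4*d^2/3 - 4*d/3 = d*(d - 2)*(d + 2/3)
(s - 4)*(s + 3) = s^2 - s - 12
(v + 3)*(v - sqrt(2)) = v^2 - sqrt(2)*v + 3*v - 3*sqrt(2)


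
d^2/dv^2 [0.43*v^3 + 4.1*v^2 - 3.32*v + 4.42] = 2.58*v + 8.2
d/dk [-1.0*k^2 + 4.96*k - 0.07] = 4.96 - 2.0*k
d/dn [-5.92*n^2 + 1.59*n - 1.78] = 1.59 - 11.84*n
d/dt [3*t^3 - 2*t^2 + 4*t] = 9*t^2 - 4*t + 4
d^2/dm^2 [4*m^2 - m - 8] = 8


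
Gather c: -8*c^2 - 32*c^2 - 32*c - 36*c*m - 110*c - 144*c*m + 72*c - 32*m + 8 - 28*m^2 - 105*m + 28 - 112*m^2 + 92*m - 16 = -40*c^2 + c*(-180*m - 70) - 140*m^2 - 45*m + 20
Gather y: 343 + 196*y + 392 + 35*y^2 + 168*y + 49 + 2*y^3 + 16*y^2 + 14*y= 2*y^3 + 51*y^2 + 378*y + 784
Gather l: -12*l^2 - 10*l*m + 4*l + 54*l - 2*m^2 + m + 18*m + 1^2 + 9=-12*l^2 + l*(58 - 10*m) - 2*m^2 + 19*m + 10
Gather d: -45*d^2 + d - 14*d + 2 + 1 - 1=-45*d^2 - 13*d + 2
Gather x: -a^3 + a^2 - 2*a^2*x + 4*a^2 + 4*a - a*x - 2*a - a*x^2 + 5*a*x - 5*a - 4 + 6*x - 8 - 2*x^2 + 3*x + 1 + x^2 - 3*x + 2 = -a^3 + 5*a^2 - 3*a + x^2*(-a - 1) + x*(-2*a^2 + 4*a + 6) - 9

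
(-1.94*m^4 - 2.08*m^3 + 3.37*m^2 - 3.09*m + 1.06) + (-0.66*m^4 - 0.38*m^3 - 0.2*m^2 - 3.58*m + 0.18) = -2.6*m^4 - 2.46*m^3 + 3.17*m^2 - 6.67*m + 1.24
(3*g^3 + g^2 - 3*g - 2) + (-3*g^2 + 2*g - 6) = 3*g^3 - 2*g^2 - g - 8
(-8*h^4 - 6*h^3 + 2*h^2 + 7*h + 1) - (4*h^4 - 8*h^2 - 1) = -12*h^4 - 6*h^3 + 10*h^2 + 7*h + 2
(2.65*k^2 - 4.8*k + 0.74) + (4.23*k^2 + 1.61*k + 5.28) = 6.88*k^2 - 3.19*k + 6.02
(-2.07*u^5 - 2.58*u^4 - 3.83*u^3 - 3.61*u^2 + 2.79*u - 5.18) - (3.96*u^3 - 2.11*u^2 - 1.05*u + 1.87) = -2.07*u^5 - 2.58*u^4 - 7.79*u^3 - 1.5*u^2 + 3.84*u - 7.05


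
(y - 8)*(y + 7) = y^2 - y - 56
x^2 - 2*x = x*(x - 2)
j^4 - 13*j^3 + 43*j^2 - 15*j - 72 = (j - 8)*(j - 3)^2*(j + 1)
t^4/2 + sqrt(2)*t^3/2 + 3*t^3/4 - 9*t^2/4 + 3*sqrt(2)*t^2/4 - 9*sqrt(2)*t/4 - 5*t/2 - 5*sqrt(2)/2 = (t/2 + 1/2)*(t - 2)*(t + 5/2)*(t + sqrt(2))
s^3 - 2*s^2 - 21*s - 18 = (s - 6)*(s + 1)*(s + 3)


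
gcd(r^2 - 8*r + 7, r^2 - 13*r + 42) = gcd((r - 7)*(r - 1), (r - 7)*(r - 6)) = r - 7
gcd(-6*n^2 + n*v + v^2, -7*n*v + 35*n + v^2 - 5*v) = 1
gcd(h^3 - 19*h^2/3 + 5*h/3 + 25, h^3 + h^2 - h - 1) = 1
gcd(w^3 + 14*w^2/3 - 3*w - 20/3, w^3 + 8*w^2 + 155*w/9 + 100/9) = w + 5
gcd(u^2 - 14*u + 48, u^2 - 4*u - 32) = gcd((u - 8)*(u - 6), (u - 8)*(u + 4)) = u - 8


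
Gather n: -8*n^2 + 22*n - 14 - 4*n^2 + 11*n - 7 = -12*n^2 + 33*n - 21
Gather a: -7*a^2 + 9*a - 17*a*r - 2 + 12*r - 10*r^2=-7*a^2 + a*(9 - 17*r) - 10*r^2 + 12*r - 2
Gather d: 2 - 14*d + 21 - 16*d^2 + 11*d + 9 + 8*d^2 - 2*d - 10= -8*d^2 - 5*d + 22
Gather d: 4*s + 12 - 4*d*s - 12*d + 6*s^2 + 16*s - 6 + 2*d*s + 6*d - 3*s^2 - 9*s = d*(-2*s - 6) + 3*s^2 + 11*s + 6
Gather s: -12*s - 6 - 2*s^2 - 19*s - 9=-2*s^2 - 31*s - 15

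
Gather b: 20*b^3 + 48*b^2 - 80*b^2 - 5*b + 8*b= 20*b^3 - 32*b^2 + 3*b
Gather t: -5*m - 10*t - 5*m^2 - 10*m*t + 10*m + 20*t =-5*m^2 + 5*m + t*(10 - 10*m)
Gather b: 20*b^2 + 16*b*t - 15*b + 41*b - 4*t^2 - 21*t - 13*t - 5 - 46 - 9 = 20*b^2 + b*(16*t + 26) - 4*t^2 - 34*t - 60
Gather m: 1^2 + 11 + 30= 42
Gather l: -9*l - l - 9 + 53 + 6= 50 - 10*l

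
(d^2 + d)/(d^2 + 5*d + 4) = d/(d + 4)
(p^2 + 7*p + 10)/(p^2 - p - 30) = (p + 2)/(p - 6)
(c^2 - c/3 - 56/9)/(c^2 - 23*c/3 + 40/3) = (c + 7/3)/(c - 5)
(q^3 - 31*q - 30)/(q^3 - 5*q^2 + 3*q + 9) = (q^2 - q - 30)/(q^2 - 6*q + 9)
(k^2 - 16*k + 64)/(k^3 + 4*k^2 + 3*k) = (k^2 - 16*k + 64)/(k*(k^2 + 4*k + 3))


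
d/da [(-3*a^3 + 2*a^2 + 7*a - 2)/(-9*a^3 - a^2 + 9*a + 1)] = (21*a^4 + 72*a^3 - 38*a^2 + 25)/(81*a^6 + 18*a^5 - 161*a^4 - 36*a^3 + 79*a^2 + 18*a + 1)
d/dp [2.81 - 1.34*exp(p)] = -1.34*exp(p)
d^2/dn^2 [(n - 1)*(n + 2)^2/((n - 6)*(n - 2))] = 8*(19*n^3 - 102*n^2 + 132*n + 56)/(n^6 - 24*n^5 + 228*n^4 - 1088*n^3 + 2736*n^2 - 3456*n + 1728)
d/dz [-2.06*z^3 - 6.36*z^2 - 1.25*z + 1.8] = -6.18*z^2 - 12.72*z - 1.25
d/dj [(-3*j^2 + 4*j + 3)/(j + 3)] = 3*(-j^2 - 6*j + 3)/(j^2 + 6*j + 9)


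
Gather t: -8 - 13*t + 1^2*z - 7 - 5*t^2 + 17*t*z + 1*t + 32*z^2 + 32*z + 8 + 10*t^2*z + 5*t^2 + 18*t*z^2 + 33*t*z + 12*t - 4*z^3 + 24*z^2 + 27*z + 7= 10*t^2*z + t*(18*z^2 + 50*z) - 4*z^3 + 56*z^2 + 60*z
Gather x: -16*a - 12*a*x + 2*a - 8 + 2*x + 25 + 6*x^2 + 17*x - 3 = -14*a + 6*x^2 + x*(19 - 12*a) + 14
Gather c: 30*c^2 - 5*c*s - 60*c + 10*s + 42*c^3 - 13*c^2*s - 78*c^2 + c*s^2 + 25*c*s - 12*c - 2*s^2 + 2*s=42*c^3 + c^2*(-13*s - 48) + c*(s^2 + 20*s - 72) - 2*s^2 + 12*s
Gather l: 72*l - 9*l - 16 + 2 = 63*l - 14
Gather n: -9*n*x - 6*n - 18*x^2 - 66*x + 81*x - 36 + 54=n*(-9*x - 6) - 18*x^2 + 15*x + 18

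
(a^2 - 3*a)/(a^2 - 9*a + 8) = a*(a - 3)/(a^2 - 9*a + 8)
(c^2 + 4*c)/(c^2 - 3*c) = (c + 4)/(c - 3)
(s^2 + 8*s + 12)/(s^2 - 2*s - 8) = (s + 6)/(s - 4)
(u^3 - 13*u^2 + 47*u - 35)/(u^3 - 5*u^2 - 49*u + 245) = (u - 1)/(u + 7)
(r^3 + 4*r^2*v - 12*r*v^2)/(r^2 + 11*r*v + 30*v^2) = r*(r - 2*v)/(r + 5*v)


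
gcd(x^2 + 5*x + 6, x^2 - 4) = x + 2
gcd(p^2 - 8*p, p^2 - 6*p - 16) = p - 8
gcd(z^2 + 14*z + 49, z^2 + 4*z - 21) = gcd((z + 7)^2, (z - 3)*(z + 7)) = z + 7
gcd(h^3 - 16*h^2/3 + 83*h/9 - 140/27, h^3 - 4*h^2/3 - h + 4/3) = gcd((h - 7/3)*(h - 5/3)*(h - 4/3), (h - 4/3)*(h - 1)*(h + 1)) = h - 4/3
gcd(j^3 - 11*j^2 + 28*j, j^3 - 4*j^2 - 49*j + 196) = j^2 - 11*j + 28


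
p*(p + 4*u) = p^2 + 4*p*u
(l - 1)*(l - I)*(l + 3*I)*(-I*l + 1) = -I*l^4 + 3*l^3 + I*l^3 - 3*l^2 - I*l^2 + 3*l + I*l - 3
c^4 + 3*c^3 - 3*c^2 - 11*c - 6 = (c - 2)*(c + 1)^2*(c + 3)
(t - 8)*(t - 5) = t^2 - 13*t + 40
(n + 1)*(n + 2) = n^2 + 3*n + 2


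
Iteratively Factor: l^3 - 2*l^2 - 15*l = (l + 3)*(l^2 - 5*l) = (l - 5)*(l + 3)*(l)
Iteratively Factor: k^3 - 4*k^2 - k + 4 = (k + 1)*(k^2 - 5*k + 4) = (k - 4)*(k + 1)*(k - 1)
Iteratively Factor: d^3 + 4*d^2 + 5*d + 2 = (d + 1)*(d^2 + 3*d + 2) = (d + 1)*(d + 2)*(d + 1)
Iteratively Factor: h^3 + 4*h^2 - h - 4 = (h + 1)*(h^2 + 3*h - 4) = (h + 1)*(h + 4)*(h - 1)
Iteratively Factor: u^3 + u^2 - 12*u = (u + 4)*(u^2 - 3*u) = (u - 3)*(u + 4)*(u)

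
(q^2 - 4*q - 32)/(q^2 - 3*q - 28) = (q - 8)/(q - 7)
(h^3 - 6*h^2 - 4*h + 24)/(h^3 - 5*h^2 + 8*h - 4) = (h^2 - 4*h - 12)/(h^2 - 3*h + 2)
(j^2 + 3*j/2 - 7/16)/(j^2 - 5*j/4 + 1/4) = (j + 7/4)/(j - 1)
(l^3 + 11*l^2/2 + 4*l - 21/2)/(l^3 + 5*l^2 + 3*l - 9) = (l + 7/2)/(l + 3)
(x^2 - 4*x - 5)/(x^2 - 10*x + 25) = (x + 1)/(x - 5)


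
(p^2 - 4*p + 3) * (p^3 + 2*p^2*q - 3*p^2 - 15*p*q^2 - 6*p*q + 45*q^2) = p^5 + 2*p^4*q - 7*p^4 - 15*p^3*q^2 - 14*p^3*q + 15*p^3 + 105*p^2*q^2 + 30*p^2*q - 9*p^2 - 225*p*q^2 - 18*p*q + 135*q^2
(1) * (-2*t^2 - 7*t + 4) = -2*t^2 - 7*t + 4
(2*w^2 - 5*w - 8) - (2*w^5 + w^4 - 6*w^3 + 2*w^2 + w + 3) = -2*w^5 - w^4 + 6*w^3 - 6*w - 11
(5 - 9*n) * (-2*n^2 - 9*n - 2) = 18*n^3 + 71*n^2 - 27*n - 10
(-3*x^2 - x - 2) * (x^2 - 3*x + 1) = -3*x^4 + 8*x^3 - 2*x^2 + 5*x - 2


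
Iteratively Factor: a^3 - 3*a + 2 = (a - 1)*(a^2 + a - 2) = (a - 1)*(a + 2)*(a - 1)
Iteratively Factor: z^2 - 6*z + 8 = (z - 4)*(z - 2)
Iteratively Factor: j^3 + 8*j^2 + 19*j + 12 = (j + 4)*(j^2 + 4*j + 3) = (j + 1)*(j + 4)*(j + 3)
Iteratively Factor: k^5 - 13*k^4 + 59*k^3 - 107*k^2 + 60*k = (k - 5)*(k^4 - 8*k^3 + 19*k^2 - 12*k) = (k - 5)*(k - 4)*(k^3 - 4*k^2 + 3*k) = k*(k - 5)*(k - 4)*(k^2 - 4*k + 3) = k*(k - 5)*(k - 4)*(k - 1)*(k - 3)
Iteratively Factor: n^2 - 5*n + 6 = (n - 2)*(n - 3)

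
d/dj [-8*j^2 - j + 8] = -16*j - 1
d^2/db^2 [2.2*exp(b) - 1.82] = 2.2*exp(b)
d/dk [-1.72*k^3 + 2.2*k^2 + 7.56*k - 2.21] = -5.16*k^2 + 4.4*k + 7.56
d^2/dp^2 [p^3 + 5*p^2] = 6*p + 10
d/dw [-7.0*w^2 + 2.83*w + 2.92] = 2.83 - 14.0*w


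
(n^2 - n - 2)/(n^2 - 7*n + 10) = (n + 1)/(n - 5)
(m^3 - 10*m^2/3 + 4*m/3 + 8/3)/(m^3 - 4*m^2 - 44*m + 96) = (3*m^2 - 4*m - 4)/(3*(m^2 - 2*m - 48))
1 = 1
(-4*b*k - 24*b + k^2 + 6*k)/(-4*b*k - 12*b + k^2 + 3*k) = (k + 6)/(k + 3)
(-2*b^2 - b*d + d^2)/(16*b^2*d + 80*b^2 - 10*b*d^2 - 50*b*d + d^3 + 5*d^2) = (-b - d)/(8*b*d + 40*b - d^2 - 5*d)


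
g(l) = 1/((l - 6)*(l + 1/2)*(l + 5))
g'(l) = -1/((l - 6)*(l + 1/2)*(l + 5)^2) - 1/((l - 6)*(l + 1/2)^2*(l + 5)) - 1/((l - 6)^2*(l + 1/2)*(l + 5)) = 2*(-6*l^2 + 2*l + 61)/(4*l^6 - 4*l^5 - 243*l^4 + 2*l^3 + 3781*l^2 + 3660*l + 900)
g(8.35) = 0.00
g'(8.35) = -0.00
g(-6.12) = -0.01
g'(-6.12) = -0.02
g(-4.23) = 0.03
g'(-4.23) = -0.03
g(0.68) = -0.03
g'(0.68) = 0.02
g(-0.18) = -0.10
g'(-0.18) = 0.33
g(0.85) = -0.02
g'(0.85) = 0.02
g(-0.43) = -0.49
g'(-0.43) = 6.98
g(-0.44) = -0.57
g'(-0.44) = 9.50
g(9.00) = 0.00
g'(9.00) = 0.00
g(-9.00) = 0.00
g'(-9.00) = 0.00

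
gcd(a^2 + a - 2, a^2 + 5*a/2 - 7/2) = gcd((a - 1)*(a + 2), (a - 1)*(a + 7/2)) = a - 1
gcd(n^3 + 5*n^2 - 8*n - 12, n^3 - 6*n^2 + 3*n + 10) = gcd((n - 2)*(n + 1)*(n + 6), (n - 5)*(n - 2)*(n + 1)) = n^2 - n - 2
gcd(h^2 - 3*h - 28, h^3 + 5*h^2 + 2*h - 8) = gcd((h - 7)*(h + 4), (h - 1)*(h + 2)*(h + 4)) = h + 4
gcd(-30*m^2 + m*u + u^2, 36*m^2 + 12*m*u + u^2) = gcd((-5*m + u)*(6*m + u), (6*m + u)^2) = 6*m + u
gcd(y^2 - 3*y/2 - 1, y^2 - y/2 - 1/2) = y + 1/2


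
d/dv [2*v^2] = 4*v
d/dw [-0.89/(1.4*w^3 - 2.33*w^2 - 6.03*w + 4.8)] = (3.738*w^2 - 4.1474*w - 5.3667)/(1.4*w^3 - 2.33*w^2 - 6.03*w + 4.8)^2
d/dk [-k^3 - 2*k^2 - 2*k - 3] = -3*k^2 - 4*k - 2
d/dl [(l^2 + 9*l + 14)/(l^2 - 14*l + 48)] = (-23*l^2 + 68*l + 628)/(l^4 - 28*l^3 + 292*l^2 - 1344*l + 2304)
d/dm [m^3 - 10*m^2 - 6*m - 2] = 3*m^2 - 20*m - 6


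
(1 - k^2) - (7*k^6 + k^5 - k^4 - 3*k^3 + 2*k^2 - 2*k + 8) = -7*k^6 - k^5 + k^4 + 3*k^3 - 3*k^2 + 2*k - 7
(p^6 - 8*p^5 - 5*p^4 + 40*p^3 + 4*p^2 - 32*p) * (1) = p^6 - 8*p^5 - 5*p^4 + 40*p^3 + 4*p^2 - 32*p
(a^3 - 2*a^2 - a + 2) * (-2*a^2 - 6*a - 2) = -2*a^5 - 2*a^4 + 12*a^3 + 6*a^2 - 10*a - 4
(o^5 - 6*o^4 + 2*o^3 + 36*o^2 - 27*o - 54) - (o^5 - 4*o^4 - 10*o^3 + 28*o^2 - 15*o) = -2*o^4 + 12*o^3 + 8*o^2 - 12*o - 54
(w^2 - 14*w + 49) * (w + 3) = w^3 - 11*w^2 + 7*w + 147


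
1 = 1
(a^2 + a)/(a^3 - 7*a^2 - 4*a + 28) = a*(a + 1)/(a^3 - 7*a^2 - 4*a + 28)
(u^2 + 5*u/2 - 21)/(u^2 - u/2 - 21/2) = (u + 6)/(u + 3)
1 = 1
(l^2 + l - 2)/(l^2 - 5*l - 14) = (l - 1)/(l - 7)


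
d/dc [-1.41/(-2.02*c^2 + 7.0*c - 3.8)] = (9.87 - 5.6964*c)/(2.02*c^2 - 7.0*c + 3.8)^2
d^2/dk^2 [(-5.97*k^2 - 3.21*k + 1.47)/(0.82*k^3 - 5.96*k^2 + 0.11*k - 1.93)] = (-8.02845600000001*k^6 - 12.950424*k^5 + 109.219572*k^4 - 482.518104*k^3 + 665.16462*k^2 + 229.720068*k - 79.62093)/(0.551368*k^9 - 12.022512*k^8 + 87.605028*k^7 - 218.827484*k^6 + 68.34567*k^5 - 206.930928*k^4 + 16.756433*k^3 - 66.671271*k^2 + 1.229217*k - 7.189057)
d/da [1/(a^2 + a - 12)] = (-2*a - 1)/(a^2 + a - 12)^2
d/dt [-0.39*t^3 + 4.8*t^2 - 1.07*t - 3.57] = -1.17*t^2 + 9.6*t - 1.07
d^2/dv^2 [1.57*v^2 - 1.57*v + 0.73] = 3.14000000000000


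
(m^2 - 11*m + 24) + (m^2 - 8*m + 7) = 2*m^2 - 19*m + 31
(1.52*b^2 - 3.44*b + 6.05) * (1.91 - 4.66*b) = -7.0832*b^3 + 18.9336*b^2 - 34.7634*b + 11.5555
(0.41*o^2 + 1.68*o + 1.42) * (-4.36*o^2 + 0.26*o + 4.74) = -1.7876*o^4 - 7.2182*o^3 - 3.811*o^2 + 8.3324*o + 6.7308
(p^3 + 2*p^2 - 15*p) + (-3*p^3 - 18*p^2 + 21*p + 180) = -2*p^3 - 16*p^2 + 6*p + 180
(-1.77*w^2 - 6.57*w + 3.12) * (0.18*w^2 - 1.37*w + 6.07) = -0.3186*w^4 + 1.2423*w^3 - 1.1814*w^2 - 44.1543*w + 18.9384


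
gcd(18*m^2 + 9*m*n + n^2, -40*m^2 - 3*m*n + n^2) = 1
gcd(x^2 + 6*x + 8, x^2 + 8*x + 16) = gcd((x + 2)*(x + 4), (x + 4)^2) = x + 4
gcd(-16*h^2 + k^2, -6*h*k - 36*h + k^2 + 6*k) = 1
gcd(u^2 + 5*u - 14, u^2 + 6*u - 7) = u + 7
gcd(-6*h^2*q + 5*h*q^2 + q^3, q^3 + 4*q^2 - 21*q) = q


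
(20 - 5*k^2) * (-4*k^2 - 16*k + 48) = 20*k^4 + 80*k^3 - 320*k^2 - 320*k + 960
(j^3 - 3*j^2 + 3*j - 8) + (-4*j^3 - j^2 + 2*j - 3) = -3*j^3 - 4*j^2 + 5*j - 11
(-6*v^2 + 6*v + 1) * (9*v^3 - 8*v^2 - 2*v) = -54*v^5 + 102*v^4 - 27*v^3 - 20*v^2 - 2*v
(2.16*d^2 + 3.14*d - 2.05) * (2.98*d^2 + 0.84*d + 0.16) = 6.4368*d^4 + 11.1716*d^3 - 3.1258*d^2 - 1.2196*d - 0.328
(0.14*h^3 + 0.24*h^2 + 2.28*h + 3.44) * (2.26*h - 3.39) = 0.3164*h^4 + 0.0677999999999998*h^3 + 4.3392*h^2 + 0.0451999999999995*h - 11.6616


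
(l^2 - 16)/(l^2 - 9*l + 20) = (l + 4)/(l - 5)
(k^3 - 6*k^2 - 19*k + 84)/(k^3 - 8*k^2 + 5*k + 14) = (k^2 + k - 12)/(k^2 - k - 2)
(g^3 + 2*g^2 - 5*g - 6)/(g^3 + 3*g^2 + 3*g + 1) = (g^2 + g - 6)/(g^2 + 2*g + 1)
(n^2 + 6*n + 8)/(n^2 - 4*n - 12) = (n + 4)/(n - 6)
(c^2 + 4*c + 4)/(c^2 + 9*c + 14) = (c + 2)/(c + 7)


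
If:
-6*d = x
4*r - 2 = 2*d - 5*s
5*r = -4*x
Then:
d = -x/6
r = -4*x/5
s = 43*x/75 + 2/5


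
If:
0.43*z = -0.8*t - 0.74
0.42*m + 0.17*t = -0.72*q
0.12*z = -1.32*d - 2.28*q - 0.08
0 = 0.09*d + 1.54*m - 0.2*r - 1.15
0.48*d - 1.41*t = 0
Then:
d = -1.57890625*z - 2.7171875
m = -1.25924968671679*z - 2.26220238095238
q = 0.861472039473684*z + 1.53802083333333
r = -10.4067304002193*z - 24.3916927083333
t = -0.5375*z - 0.925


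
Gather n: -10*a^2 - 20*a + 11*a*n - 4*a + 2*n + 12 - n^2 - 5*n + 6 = -10*a^2 - 24*a - n^2 + n*(11*a - 3) + 18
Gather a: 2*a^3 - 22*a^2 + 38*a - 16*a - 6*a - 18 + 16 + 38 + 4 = 2*a^3 - 22*a^2 + 16*a + 40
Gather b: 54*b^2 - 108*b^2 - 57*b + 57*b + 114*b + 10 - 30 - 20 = -54*b^2 + 114*b - 40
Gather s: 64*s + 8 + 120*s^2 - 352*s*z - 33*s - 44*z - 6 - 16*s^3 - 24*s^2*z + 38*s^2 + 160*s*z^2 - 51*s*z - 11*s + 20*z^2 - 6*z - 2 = -16*s^3 + s^2*(158 - 24*z) + s*(160*z^2 - 403*z + 20) + 20*z^2 - 50*z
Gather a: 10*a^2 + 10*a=10*a^2 + 10*a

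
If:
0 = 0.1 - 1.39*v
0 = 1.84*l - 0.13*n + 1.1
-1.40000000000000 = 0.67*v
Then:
No Solution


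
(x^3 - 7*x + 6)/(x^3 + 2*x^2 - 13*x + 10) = (x + 3)/(x + 5)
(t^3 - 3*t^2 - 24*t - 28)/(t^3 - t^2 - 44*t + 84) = (t^3 - 3*t^2 - 24*t - 28)/(t^3 - t^2 - 44*t + 84)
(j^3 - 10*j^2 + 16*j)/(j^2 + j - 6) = j*(j - 8)/(j + 3)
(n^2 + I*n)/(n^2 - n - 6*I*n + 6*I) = n*(n + I)/(n^2 - n - 6*I*n + 6*I)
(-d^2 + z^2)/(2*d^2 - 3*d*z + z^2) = (d + z)/(-2*d + z)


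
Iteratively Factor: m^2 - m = (m)*(m - 1)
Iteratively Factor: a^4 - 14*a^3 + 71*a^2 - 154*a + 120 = (a - 2)*(a^3 - 12*a^2 + 47*a - 60) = (a - 4)*(a - 2)*(a^2 - 8*a + 15) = (a - 4)*(a - 3)*(a - 2)*(a - 5)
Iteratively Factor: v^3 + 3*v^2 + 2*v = (v)*(v^2 + 3*v + 2) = v*(v + 2)*(v + 1)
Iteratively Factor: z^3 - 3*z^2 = (z)*(z^2 - 3*z) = z*(z - 3)*(z)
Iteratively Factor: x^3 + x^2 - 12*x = (x)*(x^2 + x - 12) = x*(x + 4)*(x - 3)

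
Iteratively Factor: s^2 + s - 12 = (s - 3)*(s + 4)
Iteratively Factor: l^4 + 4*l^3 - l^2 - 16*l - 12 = (l + 1)*(l^3 + 3*l^2 - 4*l - 12) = (l + 1)*(l + 2)*(l^2 + l - 6) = (l + 1)*(l + 2)*(l + 3)*(l - 2)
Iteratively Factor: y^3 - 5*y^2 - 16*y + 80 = (y - 5)*(y^2 - 16) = (y - 5)*(y - 4)*(y + 4)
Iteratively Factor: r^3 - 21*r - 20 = (r + 4)*(r^2 - 4*r - 5) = (r + 1)*(r + 4)*(r - 5)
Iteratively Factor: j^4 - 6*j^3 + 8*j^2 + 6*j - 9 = (j - 3)*(j^3 - 3*j^2 - j + 3) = (j - 3)^2*(j^2 - 1) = (j - 3)^2*(j - 1)*(j + 1)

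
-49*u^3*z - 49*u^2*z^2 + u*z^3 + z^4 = z*(-7*u + z)*(u + z)*(7*u + z)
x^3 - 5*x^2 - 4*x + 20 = (x - 5)*(x - 2)*(x + 2)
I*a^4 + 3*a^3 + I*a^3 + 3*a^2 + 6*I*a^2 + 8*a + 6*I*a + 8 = (a + 1)*(a - 4*I)*(a + 2*I)*(I*a + 1)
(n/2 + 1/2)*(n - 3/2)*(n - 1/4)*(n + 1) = n^4/2 + n^3/8 - 17*n^2/16 - n/2 + 3/16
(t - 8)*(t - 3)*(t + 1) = t^3 - 10*t^2 + 13*t + 24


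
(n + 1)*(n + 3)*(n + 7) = n^3 + 11*n^2 + 31*n + 21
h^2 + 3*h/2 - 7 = (h - 2)*(h + 7/2)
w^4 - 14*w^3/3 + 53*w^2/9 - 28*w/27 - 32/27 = (w - 8/3)*(w - 4/3)*(w - 1)*(w + 1/3)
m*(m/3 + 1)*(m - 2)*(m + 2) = m^4/3 + m^3 - 4*m^2/3 - 4*m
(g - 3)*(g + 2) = g^2 - g - 6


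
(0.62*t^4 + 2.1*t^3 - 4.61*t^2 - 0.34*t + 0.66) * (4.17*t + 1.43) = 2.5854*t^5 + 9.6436*t^4 - 16.2207*t^3 - 8.0101*t^2 + 2.266*t + 0.9438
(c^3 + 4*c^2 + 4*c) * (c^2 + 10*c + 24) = c^5 + 14*c^4 + 68*c^3 + 136*c^2 + 96*c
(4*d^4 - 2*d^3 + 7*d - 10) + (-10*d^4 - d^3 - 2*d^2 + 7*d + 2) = -6*d^4 - 3*d^3 - 2*d^2 + 14*d - 8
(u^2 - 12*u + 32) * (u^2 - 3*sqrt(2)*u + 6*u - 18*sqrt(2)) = u^4 - 6*u^3 - 3*sqrt(2)*u^3 - 40*u^2 + 18*sqrt(2)*u^2 + 120*sqrt(2)*u + 192*u - 576*sqrt(2)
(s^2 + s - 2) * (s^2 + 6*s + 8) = s^4 + 7*s^3 + 12*s^2 - 4*s - 16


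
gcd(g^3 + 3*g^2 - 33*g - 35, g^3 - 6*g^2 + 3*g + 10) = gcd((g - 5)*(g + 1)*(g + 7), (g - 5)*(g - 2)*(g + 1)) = g^2 - 4*g - 5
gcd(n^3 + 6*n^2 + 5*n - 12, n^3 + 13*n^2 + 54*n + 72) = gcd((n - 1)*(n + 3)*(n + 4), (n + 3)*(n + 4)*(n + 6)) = n^2 + 7*n + 12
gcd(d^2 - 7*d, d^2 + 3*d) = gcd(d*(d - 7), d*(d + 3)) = d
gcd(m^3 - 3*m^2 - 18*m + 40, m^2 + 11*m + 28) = m + 4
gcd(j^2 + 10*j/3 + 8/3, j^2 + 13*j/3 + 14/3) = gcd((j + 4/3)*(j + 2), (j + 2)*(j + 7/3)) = j + 2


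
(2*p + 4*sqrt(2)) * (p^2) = 2*p^3 + 4*sqrt(2)*p^2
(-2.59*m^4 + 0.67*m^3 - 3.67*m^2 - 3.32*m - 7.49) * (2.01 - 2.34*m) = 6.0606*m^5 - 6.7737*m^4 + 9.9345*m^3 + 0.3921*m^2 + 10.8534*m - 15.0549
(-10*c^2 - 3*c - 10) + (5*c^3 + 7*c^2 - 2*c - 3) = 5*c^3 - 3*c^2 - 5*c - 13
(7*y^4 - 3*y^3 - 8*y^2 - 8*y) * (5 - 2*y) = -14*y^5 + 41*y^4 + y^3 - 24*y^2 - 40*y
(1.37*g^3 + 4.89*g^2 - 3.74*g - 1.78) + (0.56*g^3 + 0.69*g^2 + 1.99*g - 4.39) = 1.93*g^3 + 5.58*g^2 - 1.75*g - 6.17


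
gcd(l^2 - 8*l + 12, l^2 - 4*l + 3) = 1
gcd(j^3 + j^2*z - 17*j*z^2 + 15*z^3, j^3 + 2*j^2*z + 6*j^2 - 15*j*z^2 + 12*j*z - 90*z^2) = -j^2 - 2*j*z + 15*z^2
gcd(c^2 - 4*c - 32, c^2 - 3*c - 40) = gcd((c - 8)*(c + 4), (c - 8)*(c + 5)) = c - 8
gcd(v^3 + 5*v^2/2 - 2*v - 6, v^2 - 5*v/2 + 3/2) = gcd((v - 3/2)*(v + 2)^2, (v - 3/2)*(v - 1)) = v - 3/2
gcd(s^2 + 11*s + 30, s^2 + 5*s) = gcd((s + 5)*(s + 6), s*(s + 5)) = s + 5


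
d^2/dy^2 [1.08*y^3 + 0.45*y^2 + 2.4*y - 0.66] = 6.48*y + 0.9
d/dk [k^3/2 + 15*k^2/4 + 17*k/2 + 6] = 3*k^2/2 + 15*k/2 + 17/2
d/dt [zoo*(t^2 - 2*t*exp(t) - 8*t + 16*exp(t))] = zoo*(t*exp(t) + t + exp(t) + 1)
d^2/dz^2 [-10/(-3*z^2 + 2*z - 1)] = 20*(-9*z^2 + 6*z + 4*(3*z - 1)^2 - 3)/(3*z^2 - 2*z + 1)^3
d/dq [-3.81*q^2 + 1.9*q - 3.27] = 1.9 - 7.62*q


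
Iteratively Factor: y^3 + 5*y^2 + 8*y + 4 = (y + 1)*(y^2 + 4*y + 4) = (y + 1)*(y + 2)*(y + 2)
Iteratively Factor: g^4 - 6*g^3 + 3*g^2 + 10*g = (g)*(g^3 - 6*g^2 + 3*g + 10) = g*(g - 5)*(g^2 - g - 2) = g*(g - 5)*(g + 1)*(g - 2)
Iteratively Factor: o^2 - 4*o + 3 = (o - 3)*(o - 1)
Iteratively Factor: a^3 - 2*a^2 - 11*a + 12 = (a - 4)*(a^2 + 2*a - 3) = (a - 4)*(a - 1)*(a + 3)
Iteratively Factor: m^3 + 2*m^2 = (m)*(m^2 + 2*m) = m^2*(m + 2)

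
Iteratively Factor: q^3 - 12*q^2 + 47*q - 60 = (q - 4)*(q^2 - 8*q + 15) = (q - 4)*(q - 3)*(q - 5)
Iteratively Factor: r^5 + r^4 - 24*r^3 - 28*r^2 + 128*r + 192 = (r - 3)*(r^4 + 4*r^3 - 12*r^2 - 64*r - 64) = (r - 3)*(r + 2)*(r^3 + 2*r^2 - 16*r - 32) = (r - 3)*(r + 2)^2*(r^2 - 16) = (r - 4)*(r - 3)*(r + 2)^2*(r + 4)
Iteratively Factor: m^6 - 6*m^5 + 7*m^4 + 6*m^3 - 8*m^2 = (m)*(m^5 - 6*m^4 + 7*m^3 + 6*m^2 - 8*m) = m^2*(m^4 - 6*m^3 + 7*m^2 + 6*m - 8) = m^2*(m - 1)*(m^3 - 5*m^2 + 2*m + 8) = m^2*(m - 4)*(m - 1)*(m^2 - m - 2) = m^2*(m - 4)*(m - 2)*(m - 1)*(m + 1)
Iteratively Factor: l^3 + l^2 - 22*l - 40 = (l + 4)*(l^2 - 3*l - 10) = (l + 2)*(l + 4)*(l - 5)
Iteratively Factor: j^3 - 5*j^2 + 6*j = (j - 2)*(j^2 - 3*j) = j*(j - 2)*(j - 3)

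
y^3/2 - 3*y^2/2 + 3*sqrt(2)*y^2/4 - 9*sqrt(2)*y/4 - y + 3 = (y/2 + sqrt(2))*(y - 3)*(y - sqrt(2)/2)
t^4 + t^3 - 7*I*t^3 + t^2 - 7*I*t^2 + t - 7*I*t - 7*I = (t + 1)*(t - 7*I)*(t - I)*(t + I)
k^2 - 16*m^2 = (k - 4*m)*(k + 4*m)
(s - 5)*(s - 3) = s^2 - 8*s + 15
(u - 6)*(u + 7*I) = u^2 - 6*u + 7*I*u - 42*I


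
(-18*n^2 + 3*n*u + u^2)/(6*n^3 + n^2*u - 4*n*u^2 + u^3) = (6*n + u)/(-2*n^2 - n*u + u^2)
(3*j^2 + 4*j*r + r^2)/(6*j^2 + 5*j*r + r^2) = (j + r)/(2*j + r)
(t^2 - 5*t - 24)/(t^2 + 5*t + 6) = (t - 8)/(t + 2)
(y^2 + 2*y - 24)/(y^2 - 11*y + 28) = (y + 6)/(y - 7)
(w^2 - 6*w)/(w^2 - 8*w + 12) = w/(w - 2)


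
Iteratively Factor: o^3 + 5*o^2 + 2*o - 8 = (o + 2)*(o^2 + 3*o - 4) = (o - 1)*(o + 2)*(o + 4)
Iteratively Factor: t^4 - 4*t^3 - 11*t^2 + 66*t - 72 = (t + 4)*(t^3 - 8*t^2 + 21*t - 18) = (t - 3)*(t + 4)*(t^2 - 5*t + 6) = (t - 3)*(t - 2)*(t + 4)*(t - 3)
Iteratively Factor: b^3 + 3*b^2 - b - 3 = (b - 1)*(b^2 + 4*b + 3) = (b - 1)*(b + 1)*(b + 3)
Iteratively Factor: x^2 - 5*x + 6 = (x - 2)*(x - 3)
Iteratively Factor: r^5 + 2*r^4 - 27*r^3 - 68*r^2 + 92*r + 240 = (r + 4)*(r^4 - 2*r^3 - 19*r^2 + 8*r + 60) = (r + 2)*(r + 4)*(r^3 - 4*r^2 - 11*r + 30) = (r - 2)*(r + 2)*(r + 4)*(r^2 - 2*r - 15) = (r - 2)*(r + 2)*(r + 3)*(r + 4)*(r - 5)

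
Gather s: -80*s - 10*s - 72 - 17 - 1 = -90*s - 90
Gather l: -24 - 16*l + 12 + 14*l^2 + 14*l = 14*l^2 - 2*l - 12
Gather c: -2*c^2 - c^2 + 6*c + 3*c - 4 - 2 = -3*c^2 + 9*c - 6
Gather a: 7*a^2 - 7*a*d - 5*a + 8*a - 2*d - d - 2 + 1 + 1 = 7*a^2 + a*(3 - 7*d) - 3*d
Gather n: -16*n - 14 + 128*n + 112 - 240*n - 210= -128*n - 112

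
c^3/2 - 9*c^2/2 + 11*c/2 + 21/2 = (c/2 + 1/2)*(c - 7)*(c - 3)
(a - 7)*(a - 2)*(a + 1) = a^3 - 8*a^2 + 5*a + 14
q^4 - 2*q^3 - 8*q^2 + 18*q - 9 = (q - 3)*(q - 1)^2*(q + 3)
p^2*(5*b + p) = 5*b*p^2 + p^3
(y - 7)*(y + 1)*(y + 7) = y^3 + y^2 - 49*y - 49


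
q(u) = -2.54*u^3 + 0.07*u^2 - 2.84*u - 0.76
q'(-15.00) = -1719.44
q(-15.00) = 8630.09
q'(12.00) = -1098.44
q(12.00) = -4413.88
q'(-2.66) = -57.13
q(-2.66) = 55.10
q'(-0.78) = -7.59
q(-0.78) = 2.70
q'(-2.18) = -39.36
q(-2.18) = 32.08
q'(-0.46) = -4.52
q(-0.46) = 0.81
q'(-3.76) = -111.09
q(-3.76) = 145.93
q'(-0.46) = -4.52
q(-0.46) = 0.81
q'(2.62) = -54.78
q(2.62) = -53.40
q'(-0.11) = -2.95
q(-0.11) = -0.44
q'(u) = -7.62*u^2 + 0.14*u - 2.84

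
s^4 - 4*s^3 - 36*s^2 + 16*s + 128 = (s - 8)*(s - 2)*(s + 2)*(s + 4)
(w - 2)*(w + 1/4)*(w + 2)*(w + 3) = w^4 + 13*w^3/4 - 13*w^2/4 - 13*w - 3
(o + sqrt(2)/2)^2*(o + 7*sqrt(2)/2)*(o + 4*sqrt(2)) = o^4 + 17*sqrt(2)*o^3/2 + 87*o^2/2 + 127*sqrt(2)*o/4 + 14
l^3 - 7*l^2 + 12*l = l*(l - 4)*(l - 3)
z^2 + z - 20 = (z - 4)*(z + 5)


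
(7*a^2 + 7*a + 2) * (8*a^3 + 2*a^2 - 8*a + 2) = 56*a^5 + 70*a^4 - 26*a^3 - 38*a^2 - 2*a + 4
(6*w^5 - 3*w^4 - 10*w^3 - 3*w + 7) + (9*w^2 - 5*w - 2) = 6*w^5 - 3*w^4 - 10*w^3 + 9*w^2 - 8*w + 5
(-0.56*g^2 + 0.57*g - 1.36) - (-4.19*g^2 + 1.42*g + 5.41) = 3.63*g^2 - 0.85*g - 6.77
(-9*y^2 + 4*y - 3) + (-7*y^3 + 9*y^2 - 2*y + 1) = -7*y^3 + 2*y - 2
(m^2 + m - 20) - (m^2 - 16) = m - 4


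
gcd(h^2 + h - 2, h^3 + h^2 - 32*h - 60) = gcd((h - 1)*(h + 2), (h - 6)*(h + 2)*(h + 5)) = h + 2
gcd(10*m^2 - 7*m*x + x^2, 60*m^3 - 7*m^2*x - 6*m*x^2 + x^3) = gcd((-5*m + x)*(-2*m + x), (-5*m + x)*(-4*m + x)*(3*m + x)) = -5*m + x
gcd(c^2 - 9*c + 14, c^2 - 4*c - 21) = c - 7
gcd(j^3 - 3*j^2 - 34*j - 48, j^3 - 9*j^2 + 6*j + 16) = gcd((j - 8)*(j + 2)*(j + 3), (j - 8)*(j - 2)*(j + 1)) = j - 8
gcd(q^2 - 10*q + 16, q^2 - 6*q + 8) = q - 2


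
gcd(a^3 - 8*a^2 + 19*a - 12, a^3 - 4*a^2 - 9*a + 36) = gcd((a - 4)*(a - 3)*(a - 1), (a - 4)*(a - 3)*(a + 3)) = a^2 - 7*a + 12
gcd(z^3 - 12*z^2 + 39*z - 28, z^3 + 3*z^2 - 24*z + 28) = 1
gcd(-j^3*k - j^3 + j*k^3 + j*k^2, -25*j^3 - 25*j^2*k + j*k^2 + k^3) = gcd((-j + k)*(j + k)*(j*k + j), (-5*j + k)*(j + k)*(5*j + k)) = j + k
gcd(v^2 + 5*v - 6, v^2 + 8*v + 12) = v + 6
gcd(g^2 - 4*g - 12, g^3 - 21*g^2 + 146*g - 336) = g - 6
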